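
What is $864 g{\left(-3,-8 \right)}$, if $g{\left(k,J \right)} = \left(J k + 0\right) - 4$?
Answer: $17280$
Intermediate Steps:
$g{\left(k,J \right)} = -4 + J k$ ($g{\left(k,J \right)} = J k - 4 = -4 + J k$)
$864 g{\left(-3,-8 \right)} = 864 \left(-4 - -24\right) = 864 \left(-4 + 24\right) = 864 \cdot 20 = 17280$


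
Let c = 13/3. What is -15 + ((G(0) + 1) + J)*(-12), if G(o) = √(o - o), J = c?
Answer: -79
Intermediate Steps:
c = 13/3 (c = 13*(⅓) = 13/3 ≈ 4.3333)
J = 13/3 ≈ 4.3333
G(o) = 0 (G(o) = √0 = 0)
-15 + ((G(0) + 1) + J)*(-12) = -15 + ((0 + 1) + 13/3)*(-12) = -15 + (1 + 13/3)*(-12) = -15 + (16/3)*(-12) = -15 - 64 = -79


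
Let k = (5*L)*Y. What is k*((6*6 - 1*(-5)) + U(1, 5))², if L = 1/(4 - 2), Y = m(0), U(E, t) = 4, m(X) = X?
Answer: 0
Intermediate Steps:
Y = 0
L = ½ (L = 1/2 = ½ ≈ 0.50000)
k = 0 (k = (5*(½))*0 = (5/2)*0 = 0)
k*((6*6 - 1*(-5)) + U(1, 5))² = 0*((6*6 - 1*(-5)) + 4)² = 0*((36 + 5) + 4)² = 0*(41 + 4)² = 0*45² = 0*2025 = 0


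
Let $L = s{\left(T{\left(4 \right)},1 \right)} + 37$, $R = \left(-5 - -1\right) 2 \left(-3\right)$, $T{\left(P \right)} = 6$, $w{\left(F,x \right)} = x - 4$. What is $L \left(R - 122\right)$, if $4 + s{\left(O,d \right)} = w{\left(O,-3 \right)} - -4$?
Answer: $-2940$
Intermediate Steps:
$w{\left(F,x \right)} = -4 + x$ ($w{\left(F,x \right)} = x - 4 = -4 + x$)
$s{\left(O,d \right)} = -7$ ($s{\left(O,d \right)} = -4 - 3 = -7$)
$R = 24$ ($R = \left(-5 + 1\right) 2 \left(-3\right) = \left(-4\right) 2 \left(-3\right) = \left(-8\right) \left(-3\right) = 24$)
$L = 30$ ($L = -7 + 37 = 30$)
$L \left(R - 122\right) = 30 \left(24 - 122\right) = 30 \left(-98\right) = -2940$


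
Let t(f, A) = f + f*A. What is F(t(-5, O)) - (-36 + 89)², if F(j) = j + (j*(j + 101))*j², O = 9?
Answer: -6377859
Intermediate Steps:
t(f, A) = f + A*f
F(j) = j + j³*(101 + j) (F(j) = j + (j*(101 + j))*j² = j + j³*(101 + j))
F(t(-5, O)) - (-36 + 89)² = (-5*(1 + 9) + (-5*(1 + 9))⁴ + 101*(-5*(1 + 9))³) - (-36 + 89)² = (-5*10 + (-5*10)⁴ + 101*(-5*10)³) - 1*53² = (-50 + (-50)⁴ + 101*(-50)³) - 1*2809 = (-50 + 6250000 + 101*(-125000)) - 2809 = (-50 + 6250000 - 12625000) - 2809 = -6375050 - 2809 = -6377859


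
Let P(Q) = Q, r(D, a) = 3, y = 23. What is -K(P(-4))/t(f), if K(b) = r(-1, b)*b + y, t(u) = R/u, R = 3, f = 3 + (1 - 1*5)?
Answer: 11/3 ≈ 3.6667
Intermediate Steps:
f = -1 (f = 3 + (1 - 5) = 3 - 4 = -1)
t(u) = 3/u
K(b) = 23 + 3*b (K(b) = 3*b + 23 = 23 + 3*b)
-K(P(-4))/t(f) = -(23 + 3*(-4))/(3/(-1)) = -(23 - 12)/(3*(-1)) = -11/(-3) = -11*(-1)/3 = -1*(-11/3) = 11/3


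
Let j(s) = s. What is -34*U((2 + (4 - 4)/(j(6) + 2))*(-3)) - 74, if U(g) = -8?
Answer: 198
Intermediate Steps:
-34*U((2 + (4 - 4)/(j(6) + 2))*(-3)) - 74 = -34*(-8) - 74 = 272 - 74 = 198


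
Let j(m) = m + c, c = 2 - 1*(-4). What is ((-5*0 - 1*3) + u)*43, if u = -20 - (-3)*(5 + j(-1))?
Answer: 301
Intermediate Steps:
c = 6 (c = 2 + 4 = 6)
j(m) = 6 + m (j(m) = m + 6 = 6 + m)
u = 10 (u = -20 - (-3)*(5 + (6 - 1)) = -20 - (-3)*(5 + 5) = -20 - (-3)*10 = -20 - 1*(-30) = -20 + 30 = 10)
((-5*0 - 1*3) + u)*43 = ((-5*0 - 1*3) + 10)*43 = ((0 - 3) + 10)*43 = (-3 + 10)*43 = 7*43 = 301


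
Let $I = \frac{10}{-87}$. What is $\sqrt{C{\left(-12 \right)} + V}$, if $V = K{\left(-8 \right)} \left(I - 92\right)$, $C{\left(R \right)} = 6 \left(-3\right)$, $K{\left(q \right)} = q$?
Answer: $\frac{\sqrt{5441502}}{87} \approx 26.813$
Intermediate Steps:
$I = - \frac{10}{87}$ ($I = 10 \left(- \frac{1}{87}\right) = - \frac{10}{87} \approx -0.11494$)
$C{\left(R \right)} = -18$
$V = \frac{64112}{87}$ ($V = - 8 \left(- \frac{10}{87} - 92\right) = \left(-8\right) \left(- \frac{8014}{87}\right) = \frac{64112}{87} \approx 736.92$)
$\sqrt{C{\left(-12 \right)} + V} = \sqrt{-18 + \frac{64112}{87}} = \sqrt{\frac{62546}{87}} = \frac{\sqrt{5441502}}{87}$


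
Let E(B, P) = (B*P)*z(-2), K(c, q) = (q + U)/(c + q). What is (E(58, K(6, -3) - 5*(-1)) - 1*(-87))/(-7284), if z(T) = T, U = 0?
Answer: 377/7284 ≈ 0.051757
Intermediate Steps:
K(c, q) = q/(c + q) (K(c, q) = (q + 0)/(c + q) = q/(c + q))
E(B, P) = -2*B*P (E(B, P) = (B*P)*(-2) = -2*B*P)
(E(58, K(6, -3) - 5*(-1)) - 1*(-87))/(-7284) = (-2*58*(-3/(6 - 3) - 5*(-1)) - 1*(-87))/(-7284) = (-2*58*(-3/3 + 5) + 87)*(-1/7284) = (-2*58*(-3*⅓ + 5) + 87)*(-1/7284) = (-2*58*(-1 + 5) + 87)*(-1/7284) = (-2*58*4 + 87)*(-1/7284) = (-464 + 87)*(-1/7284) = -377*(-1/7284) = 377/7284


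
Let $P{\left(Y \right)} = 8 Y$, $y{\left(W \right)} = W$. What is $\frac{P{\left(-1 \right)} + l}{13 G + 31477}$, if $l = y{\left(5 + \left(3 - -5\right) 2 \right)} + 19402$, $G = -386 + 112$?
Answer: $\frac{3883}{5583} \approx 0.6955$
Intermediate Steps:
$G = -274$
$l = 19423$ ($l = \left(5 + \left(3 - -5\right) 2\right) + 19402 = \left(5 + \left(3 + 5\right) 2\right) + 19402 = \left(5 + 8 \cdot 2\right) + 19402 = \left(5 + 16\right) + 19402 = 21 + 19402 = 19423$)
$\frac{P{\left(-1 \right)} + l}{13 G + 31477} = \frac{8 \left(-1\right) + 19423}{13 \left(-274\right) + 31477} = \frac{-8 + 19423}{-3562 + 31477} = \frac{19415}{27915} = 19415 \cdot \frac{1}{27915} = \frac{3883}{5583}$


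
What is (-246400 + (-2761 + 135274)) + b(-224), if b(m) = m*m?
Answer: -63711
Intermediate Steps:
b(m) = m**2
(-246400 + (-2761 + 135274)) + b(-224) = (-246400 + (-2761 + 135274)) + (-224)**2 = (-246400 + 132513) + 50176 = -113887 + 50176 = -63711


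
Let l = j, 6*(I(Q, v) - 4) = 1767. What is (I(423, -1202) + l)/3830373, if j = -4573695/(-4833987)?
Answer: 965012543/12343982191434 ≈ 7.8177e-5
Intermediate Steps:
I(Q, v) = 597/2 (I(Q, v) = 4 + (1/6)*1767 = 4 + 589/2 = 597/2)
j = 1524565/1611329 (j = -4573695*(-1/4833987) = 1524565/1611329 ≈ 0.94615)
l = 1524565/1611329 ≈ 0.94615
(I(423, -1202) + l)/3830373 = (597/2 + 1524565/1611329)/3830373 = (965012543/3222658)*(1/3830373) = 965012543/12343982191434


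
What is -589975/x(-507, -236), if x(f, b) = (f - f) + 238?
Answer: -589975/238 ≈ -2478.9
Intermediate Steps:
x(f, b) = 238 (x(f, b) = 0 + 238 = 238)
-589975/x(-507, -236) = -589975/238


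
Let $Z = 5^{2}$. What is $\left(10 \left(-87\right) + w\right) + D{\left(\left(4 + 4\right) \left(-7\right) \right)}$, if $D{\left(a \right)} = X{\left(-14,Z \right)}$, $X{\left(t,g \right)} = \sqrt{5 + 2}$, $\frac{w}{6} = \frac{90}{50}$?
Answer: $- \frac{4296}{5} + \sqrt{7} \approx -856.55$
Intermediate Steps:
$Z = 25$
$w = \frac{54}{5}$ ($w = 6 \cdot \frac{90}{50} = 6 \cdot 90 \cdot \frac{1}{50} = 6 \cdot \frac{9}{5} = \frac{54}{5} \approx 10.8$)
$X{\left(t,g \right)} = \sqrt{7}$
$D{\left(a \right)} = \sqrt{7}$
$\left(10 \left(-87\right) + w\right) + D{\left(\left(4 + 4\right) \left(-7\right) \right)} = \left(10 \left(-87\right) + \frac{54}{5}\right) + \sqrt{7} = \left(-870 + \frac{54}{5}\right) + \sqrt{7} = - \frac{4296}{5} + \sqrt{7}$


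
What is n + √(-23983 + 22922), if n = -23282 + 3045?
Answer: -20237 + I*√1061 ≈ -20237.0 + 32.573*I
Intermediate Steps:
n = -20237
n + √(-23983 + 22922) = -20237 + √(-23983 + 22922) = -20237 + √(-1061) = -20237 + I*√1061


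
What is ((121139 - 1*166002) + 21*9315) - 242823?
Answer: -92071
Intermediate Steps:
((121139 - 1*166002) + 21*9315) - 242823 = ((121139 - 166002) + 195615) - 242823 = (-44863 + 195615) - 242823 = 150752 - 242823 = -92071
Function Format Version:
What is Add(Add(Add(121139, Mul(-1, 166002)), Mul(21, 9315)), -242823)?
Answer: -92071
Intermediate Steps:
Add(Add(Add(121139, Mul(-1, 166002)), Mul(21, 9315)), -242823) = Add(Add(Add(121139, -166002), 195615), -242823) = Add(Add(-44863, 195615), -242823) = Add(150752, -242823) = -92071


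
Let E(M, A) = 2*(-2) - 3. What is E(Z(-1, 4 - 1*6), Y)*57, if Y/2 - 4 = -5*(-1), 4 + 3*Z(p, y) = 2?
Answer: -399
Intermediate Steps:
Z(p, y) = -⅔ (Z(p, y) = -4/3 + (⅓)*2 = -4/3 + ⅔ = -⅔)
Y = 18 (Y = 8 + 2*(-5*(-1)) = 8 + 2*5 = 8 + 10 = 18)
E(M, A) = -7 (E(M, A) = -4 - 3 = -7)
E(Z(-1, 4 - 1*6), Y)*57 = -7*57 = -399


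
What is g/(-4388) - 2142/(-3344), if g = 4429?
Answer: -676435/1834184 ≈ -0.36879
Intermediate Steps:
g/(-4388) - 2142/(-3344) = 4429/(-4388) - 2142/(-3344) = 4429*(-1/4388) - 2142*(-1/3344) = -4429/4388 + 1071/1672 = -676435/1834184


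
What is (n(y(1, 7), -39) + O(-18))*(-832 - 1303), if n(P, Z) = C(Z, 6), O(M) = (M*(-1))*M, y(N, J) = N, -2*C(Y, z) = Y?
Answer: 1300215/2 ≈ 6.5011e+5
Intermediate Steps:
C(Y, z) = -Y/2
O(M) = -M² (O(M) = (-M)*M = -M²)
n(P, Z) = -Z/2
(n(y(1, 7), -39) + O(-18))*(-832 - 1303) = (-½*(-39) - 1*(-18)²)*(-832 - 1303) = (39/2 - 1*324)*(-2135) = (39/2 - 324)*(-2135) = -609/2*(-2135) = 1300215/2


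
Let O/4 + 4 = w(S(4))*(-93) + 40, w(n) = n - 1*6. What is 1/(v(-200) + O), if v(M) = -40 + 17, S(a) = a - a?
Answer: 1/2353 ≈ 0.00042499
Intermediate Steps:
S(a) = 0
v(M) = -23
w(n) = -6 + n (w(n) = n - 6 = -6 + n)
O = 2376 (O = -16 + 4*((-6 + 0)*(-93) + 40) = -16 + 4*(-6*(-93) + 40) = -16 + 4*(558 + 40) = -16 + 4*598 = -16 + 2392 = 2376)
1/(v(-200) + O) = 1/(-23 + 2376) = 1/2353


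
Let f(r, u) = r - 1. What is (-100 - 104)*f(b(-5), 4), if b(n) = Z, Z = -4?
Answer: 1020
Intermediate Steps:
b(n) = -4
f(r, u) = -1 + r
(-100 - 104)*f(b(-5), 4) = (-100 - 104)*(-1 - 4) = -204*(-5) = 1020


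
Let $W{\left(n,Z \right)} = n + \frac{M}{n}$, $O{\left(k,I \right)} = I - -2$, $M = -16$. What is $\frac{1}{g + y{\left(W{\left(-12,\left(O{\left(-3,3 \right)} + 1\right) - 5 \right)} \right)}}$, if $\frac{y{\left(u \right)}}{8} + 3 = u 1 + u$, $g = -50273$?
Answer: $- \frac{3}{151403} \approx -1.9815 \cdot 10^{-5}$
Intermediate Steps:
$O{\left(k,I \right)} = 2 + I$ ($O{\left(k,I \right)} = I + 2 = 2 + I$)
$W{\left(n,Z \right)} = n - \frac{16}{n}$
$y{\left(u \right)} = -24 + 16 u$ ($y{\left(u \right)} = -24 + 8 \left(u 1 + u\right) = -24 + 8 \left(u + u\right) = -24 + 8 \cdot 2 u = -24 + 16 u$)
$\frac{1}{g + y{\left(W{\left(-12,\left(O{\left(-3,3 \right)} + 1\right) - 5 \right)} \right)}} = \frac{1}{-50273 + \left(-24 + 16 \left(-12 - \frac{16}{-12}\right)\right)} = \frac{1}{-50273 + \left(-24 + 16 \left(-12 - - \frac{4}{3}\right)\right)} = \frac{1}{-50273 + \left(-24 + 16 \left(-12 + \frac{4}{3}\right)\right)} = \frac{1}{-50273 + \left(-24 + 16 \left(- \frac{32}{3}\right)\right)} = \frac{1}{-50273 - \frac{584}{3}} = \frac{1}{- \frac{151403}{3}} = - \frac{3}{151403}$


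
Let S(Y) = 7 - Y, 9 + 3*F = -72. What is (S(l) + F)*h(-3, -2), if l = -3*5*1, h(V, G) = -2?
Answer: 10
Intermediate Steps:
F = -27 (F = -3 + (⅓)*(-72) = -3 - 24 = -27)
l = -15 (l = -15*1 = -15)
(S(l) + F)*h(-3, -2) = ((7 - 1*(-15)) - 27)*(-2) = ((7 + 15) - 27)*(-2) = (22 - 27)*(-2) = -5*(-2) = 10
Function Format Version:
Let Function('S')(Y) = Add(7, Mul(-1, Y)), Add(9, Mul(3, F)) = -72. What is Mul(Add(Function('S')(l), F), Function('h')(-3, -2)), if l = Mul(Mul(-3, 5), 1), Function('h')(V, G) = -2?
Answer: 10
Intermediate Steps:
F = -27 (F = Add(-3, Mul(Rational(1, 3), -72)) = Add(-3, -24) = -27)
l = -15 (l = Mul(-15, 1) = -15)
Mul(Add(Function('S')(l), F), Function('h')(-3, -2)) = Mul(Add(Add(7, Mul(-1, -15)), -27), -2) = Mul(Add(Add(7, 15), -27), -2) = Mul(Add(22, -27), -2) = Mul(-5, -2) = 10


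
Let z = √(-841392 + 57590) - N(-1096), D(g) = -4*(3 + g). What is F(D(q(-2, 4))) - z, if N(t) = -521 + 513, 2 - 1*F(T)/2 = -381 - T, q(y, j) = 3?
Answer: 710 - I*√783802 ≈ 710.0 - 885.33*I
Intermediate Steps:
D(g) = -12 - 4*g
F(T) = 766 + 2*T (F(T) = 4 - 2*(-381 - T) = 4 + (762 + 2*T) = 766 + 2*T)
N(t) = -8
z = 8 + I*√783802 (z = √(-841392 + 57590) - 1*(-8) = √(-783802) + 8 = I*√783802 + 8 = 8 + I*√783802 ≈ 8.0 + 885.33*I)
F(D(q(-2, 4))) - z = (766 + 2*(-12 - 4*3)) - (8 + I*√783802) = (766 + 2*(-12 - 12)) + (-8 - I*√783802) = (766 + 2*(-24)) + (-8 - I*√783802) = (766 - 48) + (-8 - I*√783802) = 718 + (-8 - I*√783802) = 710 - I*√783802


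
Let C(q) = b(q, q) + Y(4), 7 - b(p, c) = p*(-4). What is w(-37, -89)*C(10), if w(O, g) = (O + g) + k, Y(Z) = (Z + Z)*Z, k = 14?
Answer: -8848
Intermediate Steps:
Y(Z) = 2*Z² (Y(Z) = (2*Z)*Z = 2*Z²)
b(p, c) = 7 + 4*p (b(p, c) = 7 - p*(-4) = 7 - (-4)*p = 7 + 4*p)
w(O, g) = 14 + O + g (w(O, g) = (O + g) + 14 = 14 + O + g)
C(q) = 39 + 4*q (C(q) = (7 + 4*q) + 2*4² = (7 + 4*q) + 2*16 = (7 + 4*q) + 32 = 39 + 4*q)
w(-37, -89)*C(10) = (14 - 37 - 89)*(39 + 4*10) = -112*(39 + 40) = -112*79 = -8848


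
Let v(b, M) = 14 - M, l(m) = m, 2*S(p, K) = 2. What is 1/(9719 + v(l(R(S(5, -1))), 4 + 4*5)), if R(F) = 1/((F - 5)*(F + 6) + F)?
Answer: 1/9709 ≈ 0.00010300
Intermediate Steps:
S(p, K) = 1 (S(p, K) = (½)*2 = 1)
R(F) = 1/(F + (-5 + F)*(6 + F)) (R(F) = 1/((-5 + F)*(6 + F) + F) = 1/(F + (-5 + F)*(6 + F)))
1/(9719 + v(l(R(S(5, -1))), 4 + 4*5)) = 1/(9719 + (14 - (4 + 4*5))) = 1/(9719 + (14 - (4 + 20))) = 1/(9719 + (14 - 1*24)) = 1/(9719 + (14 - 24)) = 1/(9719 - 10) = 1/9709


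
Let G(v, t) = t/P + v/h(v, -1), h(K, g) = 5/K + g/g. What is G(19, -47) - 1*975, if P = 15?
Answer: -115571/120 ≈ -963.09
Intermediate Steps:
h(K, g) = 1 + 5/K (h(K, g) = 5/K + 1 = 1 + 5/K)
G(v, t) = t/15 + v²/(5 + v) (G(v, t) = t/15 + v/(((5 + v)/v)) = t*(1/15) + v*(v/(5 + v)) = t/15 + v²/(5 + v))
G(19, -47) - 1*975 = (19² + (1/15)*(-47)*(5 + 19))/(5 + 19) - 1*975 = (361 + (1/15)*(-47)*24)/24 - 975 = (361 - 376/5)/24 - 975 = (1/24)*(1429/5) - 975 = 1429/120 - 975 = -115571/120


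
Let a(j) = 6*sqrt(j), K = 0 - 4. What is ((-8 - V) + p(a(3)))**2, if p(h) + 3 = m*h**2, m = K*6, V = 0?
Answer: 6775609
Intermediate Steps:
K = -4
m = -24 (m = -4*6 = -24)
p(h) = -3 - 24*h**2
((-8 - V) + p(a(3)))**2 = ((-8 - 1*0) + (-3 - 24*(6*sqrt(3))**2))**2 = ((-8 + 0) + (-3 - 24*108))**2 = (-8 + (-3 - 2592))**2 = (-8 - 2595)**2 = (-2603)**2 = 6775609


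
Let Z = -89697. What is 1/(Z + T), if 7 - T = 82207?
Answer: -1/171897 ≈ -5.8174e-6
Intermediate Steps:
T = -82200 (T = 7 - 1*82207 = 7 - 82207 = -82200)
1/(Z + T) = 1/(-89697 - 82200) = 1/(-171897) = -1/171897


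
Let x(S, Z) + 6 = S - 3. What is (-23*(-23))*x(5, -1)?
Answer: -2116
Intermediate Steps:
x(S, Z) = -9 + S (x(S, Z) = -6 + (S - 3) = -6 + (-3 + S) = -9 + S)
(-23*(-23))*x(5, -1) = (-23*(-23))*(-9 + 5) = 529*(-4) = -2116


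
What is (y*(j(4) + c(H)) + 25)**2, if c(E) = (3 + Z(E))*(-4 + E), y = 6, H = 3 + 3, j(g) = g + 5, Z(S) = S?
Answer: 34969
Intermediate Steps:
j(g) = 5 + g
H = 6
c(E) = (-4 + E)*(3 + E) (c(E) = (3 + E)*(-4 + E) = (-4 + E)*(3 + E))
(y*(j(4) + c(H)) + 25)**2 = (6*((5 + 4) + (-12 + 6**2 - 1*6)) + 25)**2 = (6*(9 + (-12 + 36 - 6)) + 25)**2 = (6*(9 + 18) + 25)**2 = (6*27 + 25)**2 = (162 + 25)**2 = 187**2 = 34969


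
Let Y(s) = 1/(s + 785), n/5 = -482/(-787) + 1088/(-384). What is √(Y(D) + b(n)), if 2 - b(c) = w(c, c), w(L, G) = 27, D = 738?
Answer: I*√57986702/1523 ≈ 4.9999*I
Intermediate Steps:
n = -52435/4722 (n = 5*(-482/(-787) + 1088/(-384)) = 5*(-482*(-1/787) + 1088*(-1/384)) = 5*(482/787 - 17/6) = 5*(-10487/4722) = -52435/4722 ≈ -11.104)
Y(s) = 1/(785 + s)
b(c) = -25 (b(c) = 2 - 1*27 = 2 - 27 = -25)
√(Y(D) + b(n)) = √(1/(785 + 738) - 25) = √(1/1523 - 25) = √(-38074/1523) = I*√57986702/1523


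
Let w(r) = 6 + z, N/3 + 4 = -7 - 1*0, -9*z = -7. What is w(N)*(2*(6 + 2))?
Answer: 976/9 ≈ 108.44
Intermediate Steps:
z = 7/9 (z = -⅑*(-7) = 7/9 ≈ 0.77778)
N = -33 (N = -12 + 3*(-7 - 1*0) = -12 + 3*(-7 + 0) = -12 + 3*(-7) = -12 - 21 = -33)
w(r) = 61/9 (w(r) = 6 + 7/9 = 61/9)
w(N)*(2*(6 + 2)) = 61*(2*(6 + 2))/9 = 61*(2*8)/9 = (61/9)*16 = 976/9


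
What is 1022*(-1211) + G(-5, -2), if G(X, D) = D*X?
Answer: -1237632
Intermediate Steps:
1022*(-1211) + G(-5, -2) = 1022*(-1211) - 2*(-5) = -1237642 + 10 = -1237632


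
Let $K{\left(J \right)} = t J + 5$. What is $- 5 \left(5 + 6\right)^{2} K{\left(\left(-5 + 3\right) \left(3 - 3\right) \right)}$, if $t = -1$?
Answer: $-3025$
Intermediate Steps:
$K{\left(J \right)} = 5 - J$ ($K{\left(J \right)} = - J + 5 = 5 - J$)
$- 5 \left(5 + 6\right)^{2} K{\left(\left(-5 + 3\right) \left(3 - 3\right) \right)} = - 5 \left(5 + 6\right)^{2} \left(5 - \left(-5 + 3\right) \left(3 - 3\right)\right) = - 5 \cdot 11^{2} \left(5 - \left(-2\right) 0\right) = \left(-5\right) 121 \left(5 - 0\right) = - 605 \left(5 + 0\right) = \left(-605\right) 5 = -3025$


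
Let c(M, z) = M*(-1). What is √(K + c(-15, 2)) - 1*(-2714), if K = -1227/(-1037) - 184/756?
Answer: 2714 + 8*√1063022478/65331 ≈ 2718.0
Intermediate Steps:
c(M, z) = -M
K = 184201/195993 (K = -1227*(-1/1037) - 184*1/756 = 1227/1037 - 46/189 = 184201/195993 ≈ 0.93983)
√(K + c(-15, 2)) - 1*(-2714) = √(184201/195993 - 1*(-15)) - 1*(-2714) = √(184201/195993 + 15) + 2714 = √(3124096/195993) + 2714 = 8*√1063022478/65331 + 2714 = 2714 + 8*√1063022478/65331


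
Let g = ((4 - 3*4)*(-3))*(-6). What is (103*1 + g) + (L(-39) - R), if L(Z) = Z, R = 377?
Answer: -457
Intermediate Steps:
g = -144 (g = ((4 - 12)*(-3))*(-6) = -8*(-3)*(-6) = 24*(-6) = -144)
(103*1 + g) + (L(-39) - R) = (103*1 - 144) + (-39 - 1*377) = (103 - 144) + (-39 - 377) = -41 - 416 = -457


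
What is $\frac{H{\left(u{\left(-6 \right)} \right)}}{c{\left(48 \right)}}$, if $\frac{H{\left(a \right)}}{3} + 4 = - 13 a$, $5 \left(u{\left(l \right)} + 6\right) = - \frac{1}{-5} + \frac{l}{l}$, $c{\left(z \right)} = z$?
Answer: $\frac{443}{100} \approx 4.43$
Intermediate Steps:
$u{\left(l \right)} = - \frac{144}{25}$ ($u{\left(l \right)} = -6 + \frac{- \frac{1}{-5} + \frac{l}{l}}{5} = -6 + \frac{\left(-1\right) \left(- \frac{1}{5}\right) + 1}{5} = -6 + \frac{\frac{1}{5} + 1}{5} = -6 + \frac{1}{5} \cdot \frac{6}{5} = -6 + \frac{6}{25} = - \frac{144}{25}$)
$H{\left(a \right)} = -12 - 39 a$ ($H{\left(a \right)} = -12 + 3 \left(- 13 a\right) = -12 - 39 a$)
$\frac{H{\left(u{\left(-6 \right)} \right)}}{c{\left(48 \right)}} = \frac{-12 - - \frac{5616}{25}}{48} = \left(-12 + \frac{5616}{25}\right) \frac{1}{48} = \frac{5316}{25} \cdot \frac{1}{48} = \frac{443}{100}$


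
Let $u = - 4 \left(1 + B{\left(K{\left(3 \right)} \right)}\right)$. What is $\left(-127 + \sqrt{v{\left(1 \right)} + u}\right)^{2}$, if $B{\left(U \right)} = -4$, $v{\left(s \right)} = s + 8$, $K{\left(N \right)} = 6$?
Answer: $\left(127 - \sqrt{21}\right)^{2} \approx 14986.0$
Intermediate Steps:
$v{\left(s \right)} = 8 + s$
$u = 12$ ($u = - 4 \left(1 - 4\right) = \left(-4\right) \left(-3\right) = 12$)
$\left(-127 + \sqrt{v{\left(1 \right)} + u}\right)^{2} = \left(-127 + \sqrt{\left(8 + 1\right) + 12}\right)^{2} = \left(-127 + \sqrt{9 + 12}\right)^{2} = \left(-127 + \sqrt{21}\right)^{2}$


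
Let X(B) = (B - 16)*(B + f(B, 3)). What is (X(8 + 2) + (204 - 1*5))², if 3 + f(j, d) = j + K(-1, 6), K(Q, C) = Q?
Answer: 10609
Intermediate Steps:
f(j, d) = -4 + j (f(j, d) = -3 + (j - 1) = -3 + (-1 + j) = -4 + j)
X(B) = (-16 + B)*(-4 + 2*B) (X(B) = (B - 16)*(B + (-4 + B)) = (-16 + B)*(-4 + 2*B))
(X(8 + 2) + (204 - 1*5))² = ((64 - 36*(8 + 2) + 2*(8 + 2)²) + (204 - 1*5))² = ((64 - 36*10 + 2*10²) + (204 - 5))² = ((64 - 360 + 2*100) + 199)² = ((64 - 360 + 200) + 199)² = (-96 + 199)² = 103² = 10609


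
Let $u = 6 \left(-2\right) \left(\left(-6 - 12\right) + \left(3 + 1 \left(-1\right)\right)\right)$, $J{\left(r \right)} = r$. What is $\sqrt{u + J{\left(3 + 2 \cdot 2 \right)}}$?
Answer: $\sqrt{199} \approx 14.107$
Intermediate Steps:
$u = 192$ ($u = - 12 \left(-18 + \left(3 - 1\right)\right) = - 12 \left(-18 + 2\right) = \left(-12\right) \left(-16\right) = 192$)
$\sqrt{u + J{\left(3 + 2 \cdot 2 \right)}} = \sqrt{192 + \left(3 + 2 \cdot 2\right)} = \sqrt{192 + \left(3 + 4\right)} = \sqrt{192 + 7} = \sqrt{199}$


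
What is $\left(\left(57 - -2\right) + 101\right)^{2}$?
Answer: $25600$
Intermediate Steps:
$\left(\left(57 - -2\right) + 101\right)^{2} = \left(\left(57 + 2\right) + 101\right)^{2} = \left(59 + 101\right)^{2} = 160^{2} = 25600$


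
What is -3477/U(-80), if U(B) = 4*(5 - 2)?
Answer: -1159/4 ≈ -289.75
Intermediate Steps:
U(B) = 12 (U(B) = 4*3 = 12)
-3477/U(-80) = -3477/12 = -3477*1/12 = -1159/4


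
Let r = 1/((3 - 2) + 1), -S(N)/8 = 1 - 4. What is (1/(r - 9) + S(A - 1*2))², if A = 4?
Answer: 164836/289 ≈ 570.37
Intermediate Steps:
S(N) = 24 (S(N) = -8*(1 - 4) = -8*(-3) = 24)
r = ½ (r = 1/(1 + 1) = 1/2 = ½ ≈ 0.50000)
(1/(r - 9) + S(A - 1*2))² = (1/(½ - 9) + 24)² = (1/(-17/2) + 24)² = (-2/17 + 24)² = (406/17)² = 164836/289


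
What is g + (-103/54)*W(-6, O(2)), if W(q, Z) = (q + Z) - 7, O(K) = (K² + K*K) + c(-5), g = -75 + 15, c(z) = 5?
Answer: -60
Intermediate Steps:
g = -60
O(K) = 5 + 2*K² (O(K) = (K² + K*K) + 5 = (K² + K²) + 5 = 2*K² + 5 = 5 + 2*K²)
W(q, Z) = -7 + Z + q (W(q, Z) = (Z + q) - 7 = -7 + Z + q)
g + (-103/54)*W(-6, O(2)) = -60 + (-103/54)*(-7 + (5 + 2*2²) - 6) = -60 + (-103*1/54)*(-7 + (5 + 2*4) - 6) = -60 - 103*(-7 + (5 + 8) - 6)/54 = -60 - 103*(-7 + 13 - 6)/54 = -60 - 103/54*0 = -60 + 0 = -60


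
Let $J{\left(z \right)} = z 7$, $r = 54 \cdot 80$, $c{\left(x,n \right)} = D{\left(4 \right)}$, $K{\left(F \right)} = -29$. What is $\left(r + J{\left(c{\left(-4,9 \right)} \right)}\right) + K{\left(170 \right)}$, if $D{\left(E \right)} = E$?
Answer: $4319$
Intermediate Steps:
$c{\left(x,n \right)} = 4$
$r = 4320$
$J{\left(z \right)} = 7 z$
$\left(r + J{\left(c{\left(-4,9 \right)} \right)}\right) + K{\left(170 \right)} = \left(4320 + 7 \cdot 4\right) - 29 = \left(4320 + 28\right) - 29 = 4348 - 29 = 4319$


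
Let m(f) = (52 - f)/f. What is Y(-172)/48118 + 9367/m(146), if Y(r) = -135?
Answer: -32902661683/2261546 ≈ -14549.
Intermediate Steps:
m(f) = (52 - f)/f
Y(-172)/48118 + 9367/m(146) = -135/48118 + 9367/(((52 - 1*146)/146)) = -135*1/48118 + 9367/(((52 - 146)/146)) = -135/48118 + 9367/(((1/146)*(-94))) = -135/48118 + 9367/(-47/73) = -135/48118 + 9367*(-73/47) = -135/48118 - 683791/47 = -32902661683/2261546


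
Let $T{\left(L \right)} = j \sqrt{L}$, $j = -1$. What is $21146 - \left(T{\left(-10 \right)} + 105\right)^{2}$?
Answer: $10131 + 210 i \sqrt{10} \approx 10131.0 + 664.08 i$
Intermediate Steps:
$T{\left(L \right)} = - \sqrt{L}$
$21146 - \left(T{\left(-10 \right)} + 105\right)^{2} = 21146 - \left(- \sqrt{-10} + 105\right)^{2} = 21146 - \left(- i \sqrt{10} + 105\right)^{2} = 21146 - \left(105 - i \sqrt{10}\right)^{2}$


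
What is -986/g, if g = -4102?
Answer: 493/2051 ≈ 0.24037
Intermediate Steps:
-986/g = -986/(-4102) = -986*(-1/4102) = 493/2051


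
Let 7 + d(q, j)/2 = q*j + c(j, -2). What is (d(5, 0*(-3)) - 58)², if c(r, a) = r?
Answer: 5184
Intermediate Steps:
d(q, j) = -14 + 2*j + 2*j*q (d(q, j) = -14 + 2*(q*j + j) = -14 + 2*(j*q + j) = -14 + 2*(j + j*q) = -14 + (2*j + 2*j*q) = -14 + 2*j + 2*j*q)
(d(5, 0*(-3)) - 58)² = ((-14 + 2*(0*(-3)) + 2*(0*(-3))*5) - 58)² = ((-14 + 2*0 + 2*0*5) - 58)² = ((-14 + 0 + 0) - 58)² = (-14 - 58)² = (-72)² = 5184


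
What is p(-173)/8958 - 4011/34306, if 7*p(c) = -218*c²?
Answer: -112040882749/1075596018 ≈ -104.17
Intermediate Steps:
p(c) = -218*c²/7 (p(c) = (-218*c²)/7 = -218*c²/7)
p(-173)/8958 - 4011/34306 = -218/7*(-173)²/8958 - 4011/34306 = -218/7*29929*(1/8958) - 4011*1/34306 = -6524522/7*1/8958 - 4011/34306 = -3262261/31353 - 4011/34306 = -112040882749/1075596018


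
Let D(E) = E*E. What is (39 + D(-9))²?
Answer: 14400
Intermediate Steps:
D(E) = E²
(39 + D(-9))² = (39 + (-9)²)² = (39 + 81)² = 120² = 14400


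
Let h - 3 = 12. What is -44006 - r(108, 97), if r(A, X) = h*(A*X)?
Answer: -201146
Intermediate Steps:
h = 15 (h = 3 + 12 = 15)
r(A, X) = 15*A*X (r(A, X) = 15*(A*X) = 15*A*X)
-44006 - r(108, 97) = -44006 - 15*108*97 = -44006 - 1*157140 = -44006 - 157140 = -201146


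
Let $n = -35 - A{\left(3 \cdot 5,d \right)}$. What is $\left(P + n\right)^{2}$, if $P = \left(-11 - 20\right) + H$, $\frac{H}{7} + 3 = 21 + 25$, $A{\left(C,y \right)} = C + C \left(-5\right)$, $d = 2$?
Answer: $87025$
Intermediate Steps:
$A{\left(C,y \right)} = - 4 C$ ($A{\left(C,y \right)} = C - 5 C = - 4 C$)
$H = 301$ ($H = -21 + 7 \left(21 + 25\right) = -21 + 7 \cdot 46 = -21 + 322 = 301$)
$n = 25$ ($n = -35 - - 4 \cdot 3 \cdot 5 = -35 - \left(-4\right) 15 = -35 - -60 = -35 + 60 = 25$)
$P = 270$ ($P = \left(-11 - 20\right) + 301 = -31 + 301 = 270$)
$\left(P + n\right)^{2} = \left(270 + 25\right)^{2} = 295^{2} = 87025$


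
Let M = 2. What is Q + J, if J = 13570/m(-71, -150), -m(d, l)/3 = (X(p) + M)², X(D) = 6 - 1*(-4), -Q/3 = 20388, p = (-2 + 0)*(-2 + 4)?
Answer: -13218209/216 ≈ -61195.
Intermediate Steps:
p = -4 (p = -2*2 = -4)
Q = -61164 (Q = -3*20388 = -61164)
X(D) = 10 (X(D) = 6 + 4 = 10)
m(d, l) = -432 (m(d, l) = -3*(10 + 2)² = -3*12² = -3*144 = -432)
J = -6785/216 (J = 13570/(-432) = 13570*(-1/432) = -6785/216 ≈ -31.412)
Q + J = -61164 - 6785/216 = -13218209/216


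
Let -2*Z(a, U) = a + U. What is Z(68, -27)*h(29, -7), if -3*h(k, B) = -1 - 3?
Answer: -82/3 ≈ -27.333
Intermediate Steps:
Z(a, U) = -U/2 - a/2 (Z(a, U) = -(a + U)/2 = -(U + a)/2 = -U/2 - a/2)
h(k, B) = 4/3 (h(k, B) = -(-1 - 3)/3 = -1/3*(-4) = 4/3)
Z(68, -27)*h(29, -7) = (-1/2*(-27) - 1/2*68)*(4/3) = (27/2 - 34)*(4/3) = -41/2*4/3 = -82/3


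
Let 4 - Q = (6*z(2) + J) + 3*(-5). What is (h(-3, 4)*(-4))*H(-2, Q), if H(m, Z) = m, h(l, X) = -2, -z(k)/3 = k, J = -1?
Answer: -16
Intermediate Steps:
z(k) = -3*k
Q = 56 (Q = 4 - ((6*(-3*2) - 1) + 3*(-5)) = 4 - ((6*(-6) - 1) - 15) = 4 - ((-36 - 1) - 15) = 4 - (-37 - 15) = 4 - 1*(-52) = 4 + 52 = 56)
(h(-3, 4)*(-4))*H(-2, Q) = -2*(-4)*(-2) = 8*(-2) = -16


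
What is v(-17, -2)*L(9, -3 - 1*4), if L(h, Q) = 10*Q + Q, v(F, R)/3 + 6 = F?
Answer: 5313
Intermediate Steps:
v(F, R) = -18 + 3*F
L(h, Q) = 11*Q
v(-17, -2)*L(9, -3 - 1*4) = (-18 + 3*(-17))*(11*(-3 - 1*4)) = (-18 - 51)*(11*(-3 - 4)) = -759*(-7) = -69*(-77) = 5313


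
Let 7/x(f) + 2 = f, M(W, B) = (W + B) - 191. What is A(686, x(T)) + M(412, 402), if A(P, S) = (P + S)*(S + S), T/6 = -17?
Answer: 2869825/5408 ≈ 530.66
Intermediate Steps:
M(W, B) = -191 + B + W (M(W, B) = (B + W) - 191 = -191 + B + W)
T = -102 (T = 6*(-17) = -102)
x(f) = 7/(-2 + f)
A(P, S) = 2*S*(P + S) (A(P, S) = (P + S)*(2*S) = 2*S*(P + S))
A(686, x(T)) + M(412, 402) = 2*(7/(-2 - 102))*(686 + 7/(-2 - 102)) + (-191 + 402 + 412) = 2*(7/(-104))*(686 + 7/(-104)) + 623 = 2*(7*(-1/104))*(686 + 7*(-1/104)) + 623 = 2*(-7/104)*(686 - 7/104) + 623 = 2*(-7/104)*(71337/104) + 623 = -499359/5408 + 623 = 2869825/5408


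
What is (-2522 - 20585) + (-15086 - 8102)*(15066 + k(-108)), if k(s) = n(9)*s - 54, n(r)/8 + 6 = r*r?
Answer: 1154461037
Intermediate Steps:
n(r) = -48 + 8*r² (n(r) = -48 + 8*(r*r) = -48 + 8*r²)
k(s) = -54 + 600*s (k(s) = (-48 + 8*9²)*s - 54 = (-48 + 8*81)*s - 54 = (-48 + 648)*s - 54 = 600*s - 54 = -54 + 600*s)
(-2522 - 20585) + (-15086 - 8102)*(15066 + k(-108)) = (-2522 - 20585) + (-15086 - 8102)*(15066 + (-54 + 600*(-108))) = -23107 - 23188*(15066 + (-54 - 64800)) = -23107 - 23188*(15066 - 64854) = -23107 - 23188*(-49788) = -23107 + 1154484144 = 1154461037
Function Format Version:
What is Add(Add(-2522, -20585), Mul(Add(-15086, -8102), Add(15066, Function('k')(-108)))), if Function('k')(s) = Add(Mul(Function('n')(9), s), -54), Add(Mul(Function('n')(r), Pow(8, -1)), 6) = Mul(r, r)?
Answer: 1154461037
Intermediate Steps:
Function('n')(r) = Add(-48, Mul(8, Pow(r, 2))) (Function('n')(r) = Add(-48, Mul(8, Mul(r, r))) = Add(-48, Mul(8, Pow(r, 2))))
Function('k')(s) = Add(-54, Mul(600, s)) (Function('k')(s) = Add(Mul(Add(-48, Mul(8, Pow(9, 2))), s), -54) = Add(Mul(Add(-48, Mul(8, 81)), s), -54) = Add(Mul(Add(-48, 648), s), -54) = Add(Mul(600, s), -54) = Add(-54, Mul(600, s)))
Add(Add(-2522, -20585), Mul(Add(-15086, -8102), Add(15066, Function('k')(-108)))) = Add(Add(-2522, -20585), Mul(Add(-15086, -8102), Add(15066, Add(-54, Mul(600, -108))))) = Add(-23107, Mul(-23188, Add(15066, Add(-54, -64800)))) = Add(-23107, Mul(-23188, Add(15066, -64854))) = Add(-23107, Mul(-23188, -49788)) = Add(-23107, 1154484144) = 1154461037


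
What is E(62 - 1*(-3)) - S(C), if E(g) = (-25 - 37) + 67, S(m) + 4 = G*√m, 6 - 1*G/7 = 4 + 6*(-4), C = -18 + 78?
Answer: 9 - 364*√15 ≈ -1400.8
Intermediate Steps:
C = 60
G = 182 (G = 42 - 7*(4 + 6*(-4)) = 42 - 7*(4 - 24) = 42 - 7*(-20) = 42 + 140 = 182)
S(m) = -4 + 182*√m
E(g) = 5 (E(g) = -62 + 67 = 5)
E(62 - 1*(-3)) - S(C) = 5 - (-4 + 182*√60) = 5 - (-4 + 182*(2*√15)) = 5 - (-4 + 364*√15) = 5 + (4 - 364*√15) = 9 - 364*√15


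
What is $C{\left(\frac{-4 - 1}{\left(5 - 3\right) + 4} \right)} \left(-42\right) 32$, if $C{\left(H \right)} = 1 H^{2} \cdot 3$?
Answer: $-2800$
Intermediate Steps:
$C{\left(H \right)} = 3 H^{2}$ ($C{\left(H \right)} = H^{2} \cdot 3 = 3 H^{2}$)
$C{\left(\frac{-4 - 1}{\left(5 - 3\right) + 4} \right)} \left(-42\right) 32 = 3 \left(\frac{-4 - 1}{\left(5 - 3\right) + 4}\right)^{2} \left(-42\right) 32 = 3 \left(- \frac{5}{2 + 4}\right)^{2} \left(-42\right) 32 = 3 \left(- \frac{5}{6}\right)^{2} \left(-42\right) 32 = 3 \cdot \frac{25}{36} \left(-42\right) 32 = \frac{25}{12} \left(-42\right) 32 = \left(- \frac{175}{2}\right) 32 = -2800$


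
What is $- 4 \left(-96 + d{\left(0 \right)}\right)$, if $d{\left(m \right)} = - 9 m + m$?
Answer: $384$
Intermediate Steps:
$d{\left(m \right)} = - 8 m$
$- 4 \left(-96 + d{\left(0 \right)}\right) = - 4 \left(-96 - 0\right) = - 4 \left(-96 + 0\right) = \left(-4\right) \left(-96\right) = 384$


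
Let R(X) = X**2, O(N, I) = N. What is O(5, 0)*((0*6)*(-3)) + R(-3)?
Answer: 9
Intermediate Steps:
O(5, 0)*((0*6)*(-3)) + R(-3) = 5*((0*6)*(-3)) + (-3)**2 = 5*(0*(-3)) + 9 = 5*0 + 9 = 0 + 9 = 9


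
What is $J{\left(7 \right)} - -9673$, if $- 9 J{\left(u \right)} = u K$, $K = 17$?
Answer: $\frac{86938}{9} \approx 9659.8$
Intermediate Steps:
$J{\left(u \right)} = - \frac{17 u}{9}$ ($J{\left(u \right)} = - \frac{u 17}{9} = - \frac{17 u}{9}$)
$J{\left(7 \right)} - -9673 = \left(- \frac{17}{9}\right) 7 - -9673 = - \frac{119}{9} + 9673 = \frac{86938}{9}$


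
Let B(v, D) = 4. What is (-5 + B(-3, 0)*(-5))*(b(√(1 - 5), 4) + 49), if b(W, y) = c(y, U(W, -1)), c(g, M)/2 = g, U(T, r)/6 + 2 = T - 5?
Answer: -1425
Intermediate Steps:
U(T, r) = -42 + 6*T (U(T, r) = -12 + 6*(T - 5) = -12 + 6*(-5 + T) = -12 + (-30 + 6*T) = -42 + 6*T)
c(g, M) = 2*g
b(W, y) = 2*y
(-5 + B(-3, 0)*(-5))*(b(√(1 - 5), 4) + 49) = (-5 + 4*(-5))*(2*4 + 49) = (-5 - 20)*(8 + 49) = -25*57 = -1425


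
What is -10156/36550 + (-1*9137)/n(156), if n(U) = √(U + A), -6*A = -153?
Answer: -5078/18275 - 9137*√6/33 ≈ -678.49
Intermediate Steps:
A = 51/2 (A = -⅙*(-153) = 51/2 ≈ 25.500)
n(U) = √(51/2 + U) (n(U) = √(U + 51/2) = √(51/2 + U))
-10156/36550 + (-1*9137)/n(156) = -10156/36550 + (-1*9137)/((√(102 + 4*156)/2)) = -10156*1/36550 - 9137*2/√(102 + 624) = -5078/18275 - 9137*√6/33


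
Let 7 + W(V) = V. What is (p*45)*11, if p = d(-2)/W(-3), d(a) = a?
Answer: 99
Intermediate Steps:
W(V) = -7 + V
p = 1/5 (p = -2/(-7 - 3) = -2/(-10) = -2*(-1/10) = 1/5 ≈ 0.20000)
(p*45)*11 = ((1/5)*45)*11 = 9*11 = 99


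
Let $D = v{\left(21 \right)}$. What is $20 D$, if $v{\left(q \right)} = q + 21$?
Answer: $840$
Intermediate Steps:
$v{\left(q \right)} = 21 + q$
$D = 42$ ($D = 21 + 21 = 42$)
$20 D = 20 \cdot 42 = 840$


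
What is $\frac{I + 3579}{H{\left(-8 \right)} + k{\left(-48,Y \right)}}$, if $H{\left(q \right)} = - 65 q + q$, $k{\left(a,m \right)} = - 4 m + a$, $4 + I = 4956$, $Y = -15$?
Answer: $\frac{8531}{524} \approx 16.281$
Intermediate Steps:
$I = 4952$ ($I = -4 + 4956 = 4952$)
$k{\left(a,m \right)} = a - 4 m$
$H{\left(q \right)} = - 64 q$
$\frac{I + 3579}{H{\left(-8 \right)} + k{\left(-48,Y \right)}} = \frac{4952 + 3579}{\left(-64\right) \left(-8\right) - -12} = \frac{8531}{512 + \left(-48 + 60\right)} = \frac{8531}{512 + 12} = \frac{8531}{524}$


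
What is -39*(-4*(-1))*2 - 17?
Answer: -329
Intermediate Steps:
-39*(-4*(-1))*2 - 17 = -156*2 - 17 = -39*8 - 17 = -312 - 17 = -329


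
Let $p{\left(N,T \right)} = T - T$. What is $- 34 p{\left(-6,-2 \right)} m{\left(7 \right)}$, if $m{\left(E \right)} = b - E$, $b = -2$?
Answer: $0$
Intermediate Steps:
$p{\left(N,T \right)} = 0$
$m{\left(E \right)} = -2 - E$
$- 34 p{\left(-6,-2 \right)} m{\left(7 \right)} = \left(-34\right) 0 \left(-2 - 7\right) = 0 \left(-2 - 7\right) = 0 \left(-9\right) = 0$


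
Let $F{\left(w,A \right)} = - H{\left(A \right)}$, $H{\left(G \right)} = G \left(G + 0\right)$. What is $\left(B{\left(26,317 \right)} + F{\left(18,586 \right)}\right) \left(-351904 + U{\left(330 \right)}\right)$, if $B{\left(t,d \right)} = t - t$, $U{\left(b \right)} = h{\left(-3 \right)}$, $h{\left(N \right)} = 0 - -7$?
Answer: $120840022212$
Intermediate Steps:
$h{\left(N \right)} = 7$ ($h{\left(N \right)} = 0 + 7 = 7$)
$U{\left(b \right)} = 7$
$H{\left(G \right)} = G^{2}$ ($H{\left(G \right)} = G G = G^{2}$)
$B{\left(t,d \right)} = 0$
$F{\left(w,A \right)} = - A^{2}$
$\left(B{\left(26,317 \right)} + F{\left(18,586 \right)}\right) \left(-351904 + U{\left(330 \right)}\right) = \left(0 - 586^{2}\right) \left(-351904 + 7\right) = \left(0 - 343396\right) \left(-351897\right) = \left(-343396\right) \left(-351897\right) = 120840022212$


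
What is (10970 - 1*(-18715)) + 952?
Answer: 30637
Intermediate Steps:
(10970 - 1*(-18715)) + 952 = (10970 + 18715) + 952 = 29685 + 952 = 30637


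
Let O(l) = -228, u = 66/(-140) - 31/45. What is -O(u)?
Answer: 228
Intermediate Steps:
u = -731/630 (u = 66*(-1/140) - 31*1/45 = -33/70 - 31/45 = -731/630 ≈ -1.1603)
-O(u) = -1*(-228) = 228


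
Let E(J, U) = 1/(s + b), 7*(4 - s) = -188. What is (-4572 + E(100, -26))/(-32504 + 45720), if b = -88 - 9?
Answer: -2116843/6119008 ≈ -0.34595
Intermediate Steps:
b = -97
s = 216/7 (s = 4 - 1/7*(-188) = 4 + 188/7 = 216/7 ≈ 30.857)
E(J, U) = -7/463 (E(J, U) = 1/(216/7 - 97) = 1/(-463/7) = -7/463)
(-4572 + E(100, -26))/(-32504 + 45720) = (-4572 - 7/463)/(-32504 + 45720) = -2116843/463/13216 = -2116843/463*1/13216 = -2116843/6119008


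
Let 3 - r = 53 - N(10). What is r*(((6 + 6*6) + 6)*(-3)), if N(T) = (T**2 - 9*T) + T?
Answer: 4320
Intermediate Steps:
N(T) = T**2 - 8*T
r = -30 (r = 3 - (53 - 10*(-8 + 10)) = 3 - (53 - 10*2) = 3 - (53 - 1*20) = 3 - (53 - 20) = 3 - 1*33 = 3 - 33 = -30)
r*(((6 + 6*6) + 6)*(-3)) = -30*((6 + 6*6) + 6)*(-3) = -30*((6 + 36) + 6)*(-3) = -30*(42 + 6)*(-3) = -1440*(-3) = -30*(-144) = 4320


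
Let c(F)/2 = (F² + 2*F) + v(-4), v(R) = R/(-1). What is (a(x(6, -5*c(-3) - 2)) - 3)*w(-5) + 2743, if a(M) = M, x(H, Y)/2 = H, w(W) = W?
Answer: 2698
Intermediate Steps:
v(R) = -R (v(R) = R*(-1) = -R)
c(F) = 8 + 2*F² + 4*F (c(F) = 2*((F² + 2*F) - 1*(-4)) = 2*((F² + 2*F) + 4) = 2*(4 + F² + 2*F) = 8 + 2*F² + 4*F)
x(H, Y) = 2*H
(a(x(6, -5*c(-3) - 2)) - 3)*w(-5) + 2743 = (2*6 - 3)*(-5) + 2743 = (12 - 3)*(-5) + 2743 = 9*(-5) + 2743 = -45 + 2743 = 2698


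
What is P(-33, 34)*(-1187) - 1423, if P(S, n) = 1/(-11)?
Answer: -14466/11 ≈ -1315.1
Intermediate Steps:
P(S, n) = -1/11
P(-33, 34)*(-1187) - 1423 = -1/11*(-1187) - 1423 = 1187/11 - 1423 = -14466/11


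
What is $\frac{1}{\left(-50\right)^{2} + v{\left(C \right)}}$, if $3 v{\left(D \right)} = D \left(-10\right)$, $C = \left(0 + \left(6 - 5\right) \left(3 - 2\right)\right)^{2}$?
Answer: $\frac{3}{7490} \approx 0.00040053$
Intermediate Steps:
$C = 1$ ($C = \left(0 + 1 \cdot 1\right)^{2} = \left(0 + 1\right)^{2} = 1^{2} = 1$)
$v{\left(D \right)} = - \frac{10 D}{3}$ ($v{\left(D \right)} = \frac{D \left(-10\right)}{3} = \frac{\left(-10\right) D}{3} = - \frac{10 D}{3}$)
$\frac{1}{\left(-50\right)^{2} + v{\left(C \right)}} = \frac{1}{\left(-50\right)^{2} - \frac{10}{3}} = \frac{1}{2500 - \frac{10}{3}} = \frac{1}{\frac{7490}{3}} = \frac{3}{7490}$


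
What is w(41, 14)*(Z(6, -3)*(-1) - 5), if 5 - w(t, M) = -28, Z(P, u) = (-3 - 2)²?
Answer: -990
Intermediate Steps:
Z(P, u) = 25 (Z(P, u) = (-5)² = 25)
w(t, M) = 33 (w(t, M) = 5 - 1*(-28) = 5 + 28 = 33)
w(41, 14)*(Z(6, -3)*(-1) - 5) = 33*(25*(-1) - 5) = 33*(-25 - 5) = 33*(-30) = -990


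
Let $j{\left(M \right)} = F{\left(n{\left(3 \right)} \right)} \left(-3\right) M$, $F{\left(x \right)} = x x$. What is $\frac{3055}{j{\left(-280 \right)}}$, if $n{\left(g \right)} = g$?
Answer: $\frac{611}{1512} \approx 0.4041$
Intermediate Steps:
$F{\left(x \right)} = x^{2}$
$j{\left(M \right)} = - 27 M$ ($j{\left(M \right)} = 3^{2} \left(-3\right) M = 9 \left(-3\right) M = - 27 M$)
$\frac{3055}{j{\left(-280 \right)}} = \frac{3055}{\left(-27\right) \left(-280\right)} = \frac{3055}{7560} = 3055 \cdot \frac{1}{7560} = \frac{611}{1512}$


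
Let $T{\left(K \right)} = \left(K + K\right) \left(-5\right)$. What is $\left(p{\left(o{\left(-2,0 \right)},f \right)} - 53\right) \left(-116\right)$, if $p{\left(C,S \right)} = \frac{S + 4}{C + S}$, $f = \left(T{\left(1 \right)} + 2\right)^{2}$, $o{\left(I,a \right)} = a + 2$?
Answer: $\frac{198940}{33} \approx 6028.5$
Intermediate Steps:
$T{\left(K \right)} = - 10 K$ ($T{\left(K \right)} = 2 K \left(-5\right) = - 10 K$)
$o{\left(I,a \right)} = 2 + a$
$f = 64$ ($f = \left(\left(-10\right) 1 + 2\right)^{2} = \left(-10 + 2\right)^{2} = \left(-8\right)^{2} = 64$)
$p{\left(C,S \right)} = \frac{4 + S}{C + S}$
$\left(p{\left(o{\left(-2,0 \right)},f \right)} - 53\right) \left(-116\right) = \left(\frac{4 + 64}{\left(2 + 0\right) + 64} - 53\right) \left(-116\right) = \left(\frac{1}{2 + 64} \cdot 68 - 53\right) \left(-116\right) = \left(\frac{1}{66} \cdot 68 - 53\right) \left(-116\right) = \left(\frac{34}{33} - 53\right) \left(-116\right) = \left(- \frac{1715}{33}\right) \left(-116\right) = \frac{198940}{33}$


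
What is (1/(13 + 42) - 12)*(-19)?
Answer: 12521/55 ≈ 227.65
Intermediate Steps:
(1/(13 + 42) - 12)*(-19) = (1/55 - 12)*(-19) = -659/55*(-19) = 12521/55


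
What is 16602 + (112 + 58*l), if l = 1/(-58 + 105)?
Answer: 785616/47 ≈ 16715.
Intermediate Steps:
l = 1/47 ≈ 0.021277
16602 + (112 + 58*l) = 16602 + (112 + 58*(1/47)) = 16602 + (112 + 58/47) = 16602 + 5322/47 = 785616/47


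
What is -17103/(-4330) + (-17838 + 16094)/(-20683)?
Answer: 361292869/89557390 ≈ 4.0342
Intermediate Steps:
-17103/(-4330) + (-17838 + 16094)/(-20683) = -17103*(-1/4330) - 1744*(-1/20683) = 17103/4330 + 1744/20683 = 361292869/89557390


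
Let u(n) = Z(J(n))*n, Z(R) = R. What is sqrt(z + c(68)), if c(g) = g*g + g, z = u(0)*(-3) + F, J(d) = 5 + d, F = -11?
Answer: sqrt(4681) ≈ 68.418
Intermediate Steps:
u(n) = n*(5 + n) (u(n) = (5 + n)*n = n*(5 + n))
z = -11 (z = (0*(5 + 0))*(-3) - 11 = (0*5)*(-3) - 11 = 0*(-3) - 11 = 0 - 11 = -11)
c(g) = g + g**2 (c(g) = g**2 + g = g + g**2)
sqrt(z + c(68)) = sqrt(-11 + 68*(1 + 68)) = sqrt(-11 + 68*69) = sqrt(-11 + 4692) = sqrt(4681)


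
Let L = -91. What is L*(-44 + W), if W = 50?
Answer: -546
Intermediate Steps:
L*(-44 + W) = -91*(-44 + 50) = -91*6 = -546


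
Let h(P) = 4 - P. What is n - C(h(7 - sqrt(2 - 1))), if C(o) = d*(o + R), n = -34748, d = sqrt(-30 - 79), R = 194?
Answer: -34748 - 192*I*sqrt(109) ≈ -34748.0 - 2004.5*I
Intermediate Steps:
d = I*sqrt(109) (d = sqrt(-109) = I*sqrt(109) ≈ 10.44*I)
C(o) = I*sqrt(109)*(194 + o) (C(o) = (I*sqrt(109))*(o + 194) = (I*sqrt(109))*(194 + o) = I*sqrt(109)*(194 + o))
n - C(h(7 - sqrt(2 - 1))) = -34748 - I*sqrt(109)*(194 + (4 - (7 - sqrt(2 - 1)))) = -34748 - I*sqrt(109)*(194 + (4 - (7 - sqrt(1)))) = -34748 - I*sqrt(109)*(194 + (4 - (7 - 1*1))) = -34748 - I*sqrt(109)*(194 + (4 - (7 - 1))) = -34748 - I*sqrt(109)*(194 + (4 - 1*6)) = -34748 - I*sqrt(109)*(194 + (4 - 6)) = -34748 - I*sqrt(109)*(194 - 2) = -34748 - I*sqrt(109)*192 = -34748 - 192*I*sqrt(109)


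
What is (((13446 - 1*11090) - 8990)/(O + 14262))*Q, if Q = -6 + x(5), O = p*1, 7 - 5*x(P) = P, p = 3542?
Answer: 46438/22255 ≈ 2.0866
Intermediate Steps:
x(P) = 7/5 - P/5
O = 3542 (O = 3542*1 = 3542)
Q = -28/5 (Q = -6 + (7/5 - 1/5*5) = -6 + (7/5 - 1) = -6 + 2/5 = -28/5 ≈ -5.6000)
(((13446 - 1*11090) - 8990)/(O + 14262))*Q = (((13446 - 1*11090) - 8990)/(3542 + 14262))*(-28/5) = (((13446 - 11090) - 8990)/17804)*(-28/5) = ((2356 - 8990)*(1/17804))*(-28/5) = -6634*1/17804*(-28/5) = -3317/8902*(-28/5) = 46438/22255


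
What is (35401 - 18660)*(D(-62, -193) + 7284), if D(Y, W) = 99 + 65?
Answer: 124686968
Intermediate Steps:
D(Y, W) = 164
(35401 - 18660)*(D(-62, -193) + 7284) = (35401 - 18660)*(164 + 7284) = 16741*7448 = 124686968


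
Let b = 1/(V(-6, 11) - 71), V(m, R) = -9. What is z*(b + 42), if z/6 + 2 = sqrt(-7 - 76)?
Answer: -10077/20 + 10077*I*sqrt(83)/40 ≈ -503.85 + 2295.1*I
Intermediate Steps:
z = -12 + 6*I*sqrt(83) (z = -12 + 6*sqrt(-7 - 76) = -12 + 6*sqrt(-83) = -12 + 6*(I*sqrt(83)) = -12 + 6*I*sqrt(83) ≈ -12.0 + 54.663*I)
b = -1/80 (b = 1/(-9 - 71) = 1/(-80) = -1/80 ≈ -0.012500)
z*(b + 42) = (-12 + 6*I*sqrt(83))*(-1/80 + 42) = (-12 + 6*I*sqrt(83))*(3359/80) = -10077/20 + 10077*I*sqrt(83)/40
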